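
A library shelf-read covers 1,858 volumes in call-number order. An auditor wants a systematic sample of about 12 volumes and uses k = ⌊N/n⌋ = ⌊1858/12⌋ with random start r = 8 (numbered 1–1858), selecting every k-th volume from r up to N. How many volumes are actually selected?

k = ⌊1858/12⌋ = 154
Achieved size = ⌊(1858 − 8)/154⌋ + 1 = ⌊1850/154⌋ + 1 = 12 + 1 = 13
(last selection: 8 + 12×154 = 1856 ≤ 1858; next would be 2010 > 1858)

13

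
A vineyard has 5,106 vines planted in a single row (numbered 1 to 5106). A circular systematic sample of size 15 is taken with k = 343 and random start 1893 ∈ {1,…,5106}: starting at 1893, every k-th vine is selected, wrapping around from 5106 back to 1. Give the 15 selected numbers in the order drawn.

1893, 2236, 2579, 2922, 3265, 3608, 3951, 4294, 4637, 4980, 217, 560, 903, 1246, 1589

Selection 1: 1893
Selection 2: 1893 + 343 = 2236
Selection 3: 2236 + 343 = 2579
Selection 4: 2579 + 343 = 2922
Selection 5: 2922 + 343 = 3265
Selection 6: 3265 + 343 = 3608
Selection 7: 3608 + 343 = 3951
Selection 8: 3951 + 343 = 4294
Selection 9: 4294 + 343 = 4637
Selection 10: 4637 + 343 = 4980
Selection 11: 4980 + 343 = 5323 → 5323 − 5106 = 217
Selection 12: 217 + 343 = 560
Selection 13: 560 + 343 = 903
Selection 14: 903 + 343 = 1246
Selection 15: 1246 + 343 = 1589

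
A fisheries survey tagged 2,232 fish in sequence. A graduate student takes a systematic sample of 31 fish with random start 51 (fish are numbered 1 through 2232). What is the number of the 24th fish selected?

k = 2232/31 = 72
24th selection = r + (24−1)·k = 51 + 23×72 = 51 + 1656 = 1707

1707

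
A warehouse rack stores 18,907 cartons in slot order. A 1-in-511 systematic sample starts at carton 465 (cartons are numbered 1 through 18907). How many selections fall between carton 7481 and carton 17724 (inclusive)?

20

k = 511
First selection ≥ 7481: 465 + ⌈(7481−465)/511⌉·511 = 465 + 14×511 = 7619
Last selection ≤ 17724: 465 + ⌊(17724−465)/511⌋·511 = 465 + 33×511 = 17328
Count = 33 − 14 + 1 = 20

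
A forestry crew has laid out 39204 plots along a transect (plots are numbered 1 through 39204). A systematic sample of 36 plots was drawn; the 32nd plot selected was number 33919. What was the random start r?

160

k = 39204/36 = 1089
r = 33919 − (32−1)×1089 = 33919 − 33759 = 160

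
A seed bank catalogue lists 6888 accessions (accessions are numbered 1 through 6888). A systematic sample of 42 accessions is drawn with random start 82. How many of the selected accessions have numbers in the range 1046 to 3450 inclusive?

k = 6888/42 = 164
First selection ≥ 1046: 82 + ⌈(1046−82)/164⌉·164 = 82 + 6×164 = 1066
Last selection ≤ 3450: 82 + ⌊(3450−82)/164⌋·164 = 82 + 20×164 = 3362
Count = 20 − 6 + 1 = 15

15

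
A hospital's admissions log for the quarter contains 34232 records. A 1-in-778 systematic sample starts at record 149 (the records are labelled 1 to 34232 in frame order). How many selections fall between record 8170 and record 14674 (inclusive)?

k = 778
First selection ≥ 8170: 149 + ⌈(8170−149)/778⌉·778 = 149 + 11×778 = 8707
Last selection ≤ 14674: 149 + ⌊(14674−149)/778⌋·778 = 149 + 18×778 = 14153
Count = 18 − 11 + 1 = 8

8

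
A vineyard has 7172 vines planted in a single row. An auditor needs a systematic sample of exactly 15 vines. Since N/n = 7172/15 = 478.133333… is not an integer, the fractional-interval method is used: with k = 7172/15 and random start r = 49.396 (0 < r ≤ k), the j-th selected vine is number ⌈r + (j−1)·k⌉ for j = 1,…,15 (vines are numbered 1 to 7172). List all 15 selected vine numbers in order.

50, 528, 1006, 1484, 1962, 2441, 2919, 3397, 3875, 4353, 4831, 5309, 5787, 6266, 6744

j=1: r + 0k = 49.396 → ⌈·⌉ = 50
j=2: r + 1k = 527.529333… → ⌈·⌉ = 528
j=3: r + 2k = 1005.662666… → ⌈·⌉ = 1006
j=4: r + 3k = 1483.796 → ⌈·⌉ = 1484
j=5: r + 4k = 1961.929333… → ⌈·⌉ = 1962
j=6: r + 5k = 2440.062666… → ⌈·⌉ = 2441
j=7: r + 6k = 2918.196 → ⌈·⌉ = 2919
j=8: r + 7k = 3396.329333… → ⌈·⌉ = 3397
j=9: r + 8k = 3874.462666… → ⌈·⌉ = 3875
j=10: r + 9k = 4352.596 → ⌈·⌉ = 4353
j=11: r + 10k = 4830.729333… → ⌈·⌉ = 4831
j=12: r + 11k = 5308.862666… → ⌈·⌉ = 5309
j=13: r + 12k = 5786.996 → ⌈·⌉ = 5787
j=14: r + 13k = 6265.129333… → ⌈·⌉ = 6266
j=15: r + 14k = 6743.262666… → ⌈·⌉ = 6744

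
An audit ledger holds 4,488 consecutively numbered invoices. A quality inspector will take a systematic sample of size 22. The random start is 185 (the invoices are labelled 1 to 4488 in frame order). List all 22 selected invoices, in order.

k = N/n = 4488/22 = 204
invoice 1: 185
invoice 2: 185 + 204 = 389
invoice 3: 389 + 204 = 593
invoice 4: 593 + 204 = 797
invoice 5: 797 + 204 = 1001
invoice 6: 1001 + 204 = 1205
invoice 7: 1205 + 204 = 1409
invoice 8: 1409 + 204 = 1613
invoice 9: 1613 + 204 = 1817
invoice 10: 1817 + 204 = 2021
invoice 11: 2021 + 204 = 2225
invoice 12: 2225 + 204 = 2429
invoice 13: 2429 + 204 = 2633
invoice 14: 2633 + 204 = 2837
invoice 15: 2837 + 204 = 3041
invoice 16: 3041 + 204 = 3245
invoice 17: 3245 + 204 = 3449
invoice 18: 3449 + 204 = 3653
invoice 19: 3653 + 204 = 3857
invoice 20: 3857 + 204 = 4061
invoice 21: 4061 + 204 = 4265
invoice 22: 4265 + 204 = 4469

185, 389, 593, 797, 1001, 1205, 1409, 1613, 1817, 2021, 2225, 2429, 2633, 2837, 3041, 3245, 3449, 3653, 3857, 4061, 4265, 4469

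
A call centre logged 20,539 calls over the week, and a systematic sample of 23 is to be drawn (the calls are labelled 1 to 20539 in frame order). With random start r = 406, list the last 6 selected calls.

k = N/n = 20539/23 = 893
18th selection = 406 + 17×893 = 15587
19th: 15587 + 893 = 16480
20th: 16480 + 893 = 17373
21st: 17373 + 893 = 18266
22nd: 18266 + 893 = 19159
23rd: 19159 + 893 = 20052

15587, 16480, 17373, 18266, 19159, 20052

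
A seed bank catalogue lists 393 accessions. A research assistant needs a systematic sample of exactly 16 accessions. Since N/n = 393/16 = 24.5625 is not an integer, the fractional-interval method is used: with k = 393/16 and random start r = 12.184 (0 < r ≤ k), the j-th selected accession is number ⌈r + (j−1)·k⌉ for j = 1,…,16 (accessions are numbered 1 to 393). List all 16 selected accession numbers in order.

j=1: r + 0k = 12.184 → ⌈·⌉ = 13
j=2: r + 1k = 36.7465 → ⌈·⌉ = 37
j=3: r + 2k = 61.309 → ⌈·⌉ = 62
j=4: r + 3k = 85.8715 → ⌈·⌉ = 86
j=5: r + 4k = 110.434 → ⌈·⌉ = 111
j=6: r + 5k = 134.9965 → ⌈·⌉ = 135
j=7: r + 6k = 159.559 → ⌈·⌉ = 160
j=8: r + 7k = 184.1215 → ⌈·⌉ = 185
j=9: r + 8k = 208.684 → ⌈·⌉ = 209
j=10: r + 9k = 233.2465 → ⌈·⌉ = 234
j=11: r + 10k = 257.809 → ⌈·⌉ = 258
j=12: r + 11k = 282.3715 → ⌈·⌉ = 283
j=13: r + 12k = 306.934 → ⌈·⌉ = 307
j=14: r + 13k = 331.4965 → ⌈·⌉ = 332
j=15: r + 14k = 356.059 → ⌈·⌉ = 357
j=16: r + 15k = 380.6215 → ⌈·⌉ = 381

13, 37, 62, 86, 111, 135, 160, 185, 209, 234, 258, 283, 307, 332, 357, 381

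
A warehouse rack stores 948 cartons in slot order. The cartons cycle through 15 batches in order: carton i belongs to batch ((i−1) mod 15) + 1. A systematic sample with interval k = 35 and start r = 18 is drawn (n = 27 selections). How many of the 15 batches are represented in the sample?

3

Consecutive selections differ by k = 35, so their batch numbers differ by 35 mod 15 = 5.
gcd(35, 15) = 5, so the sample visits 15/5 = 3 distinct residues mod 15.
Start 18 is batch 3; the batches hit are 3, 8, 13.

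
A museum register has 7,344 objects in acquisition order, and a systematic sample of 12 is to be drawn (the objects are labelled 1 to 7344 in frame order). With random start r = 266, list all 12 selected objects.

k = N/n = 7344/12 = 612
object 1: 266
object 2: 266 + 612 = 878
object 3: 878 + 612 = 1490
object 4: 1490 + 612 = 2102
object 5: 2102 + 612 = 2714
object 6: 2714 + 612 = 3326
object 7: 3326 + 612 = 3938
object 8: 3938 + 612 = 4550
object 9: 4550 + 612 = 5162
object 10: 5162 + 612 = 5774
object 11: 5774 + 612 = 6386
object 12: 6386 + 612 = 6998

266, 878, 1490, 2102, 2714, 3326, 3938, 4550, 5162, 5774, 6386, 6998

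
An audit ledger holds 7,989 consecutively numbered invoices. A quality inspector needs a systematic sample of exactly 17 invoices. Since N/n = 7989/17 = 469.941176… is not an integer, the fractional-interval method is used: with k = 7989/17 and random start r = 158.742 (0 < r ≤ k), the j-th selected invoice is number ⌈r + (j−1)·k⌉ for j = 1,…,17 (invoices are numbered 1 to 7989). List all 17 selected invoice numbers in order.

159, 629, 1099, 1569, 2039, 2509, 2979, 3449, 3919, 4389, 4859, 5329, 5799, 6268, 6738, 7208, 7678

j=1: r + 0k = 158.742 → ⌈·⌉ = 159
j=2: r + 1k = 628.683176… → ⌈·⌉ = 629
j=3: r + 2k = 1098.624352… → ⌈·⌉ = 1099
j=4: r + 3k = 1568.565529… → ⌈·⌉ = 1569
j=5: r + 4k = 2038.506705… → ⌈·⌉ = 2039
j=6: r + 5k = 2508.447882… → ⌈·⌉ = 2509
j=7: r + 6k = 2978.389058… → ⌈·⌉ = 2979
j=8: r + 7k = 3448.330235… → ⌈·⌉ = 3449
j=9: r + 8k = 3918.271411… → ⌈·⌉ = 3919
j=10: r + 9k = 4388.212588… → ⌈·⌉ = 4389
j=11: r + 10k = 4858.153764… → ⌈·⌉ = 4859
j=12: r + 11k = 5328.094941… → ⌈·⌉ = 5329
j=13: r + 12k = 5798.036117… → ⌈·⌉ = 5799
j=14: r + 13k = 6267.977294… → ⌈·⌉ = 6268
j=15: r + 14k = 6737.918470… → ⌈·⌉ = 6738
j=16: r + 15k = 7207.859647… → ⌈·⌉ = 7208
j=17: r + 16k = 7677.800823… → ⌈·⌉ = 7678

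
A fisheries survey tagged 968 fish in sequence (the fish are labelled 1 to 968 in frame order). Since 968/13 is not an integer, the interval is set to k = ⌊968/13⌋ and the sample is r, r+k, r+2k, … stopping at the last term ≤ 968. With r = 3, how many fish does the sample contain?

k = ⌊968/13⌋ = 74
Achieved size = ⌊(968 − 3)/74⌋ + 1 = ⌊965/74⌋ + 1 = 13 + 1 = 14
(last selection: 3 + 13×74 = 965 ≤ 968; next would be 1039 > 968)

14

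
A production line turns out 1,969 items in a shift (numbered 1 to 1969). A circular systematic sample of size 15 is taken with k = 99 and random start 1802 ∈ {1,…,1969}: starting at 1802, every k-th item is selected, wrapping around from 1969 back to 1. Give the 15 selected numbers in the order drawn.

Selection 1: 1802
Selection 2: 1802 + 99 = 1901
Selection 3: 1901 + 99 = 2000 → 2000 − 1969 = 31
Selection 4: 31 + 99 = 130
Selection 5: 130 + 99 = 229
Selection 6: 229 + 99 = 328
Selection 7: 328 + 99 = 427
Selection 8: 427 + 99 = 526
Selection 9: 526 + 99 = 625
Selection 10: 625 + 99 = 724
Selection 11: 724 + 99 = 823
Selection 12: 823 + 99 = 922
Selection 13: 922 + 99 = 1021
Selection 14: 1021 + 99 = 1120
Selection 15: 1120 + 99 = 1219

1802, 1901, 31, 130, 229, 328, 427, 526, 625, 724, 823, 922, 1021, 1120, 1219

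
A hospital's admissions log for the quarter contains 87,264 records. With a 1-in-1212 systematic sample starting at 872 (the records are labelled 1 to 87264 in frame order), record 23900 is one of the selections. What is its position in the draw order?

20

k = 1212
position = (23900 − 872)/1212 + 1 = 23028/1212 + 1 = 19 + 1 = 20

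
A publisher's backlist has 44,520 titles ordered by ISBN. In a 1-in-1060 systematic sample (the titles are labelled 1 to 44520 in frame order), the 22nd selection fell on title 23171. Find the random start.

k = 1060
r = 23171 − (22−1)×1060 = 23171 − 22260 = 911

911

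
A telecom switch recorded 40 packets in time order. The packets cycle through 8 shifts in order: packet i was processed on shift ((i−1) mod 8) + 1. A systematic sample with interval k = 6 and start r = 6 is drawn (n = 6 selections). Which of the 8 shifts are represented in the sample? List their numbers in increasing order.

2, 4, 6, 8

Consecutive selections differ by k = 6, so their shift numbers differ by 6 mod 8 = 6.
gcd(6, 8) = 2, so the sample visits 8/2 = 4 distinct residues mod 8.
Start 6 is shift 6; the shifts hit are 2, 4, 6, 8.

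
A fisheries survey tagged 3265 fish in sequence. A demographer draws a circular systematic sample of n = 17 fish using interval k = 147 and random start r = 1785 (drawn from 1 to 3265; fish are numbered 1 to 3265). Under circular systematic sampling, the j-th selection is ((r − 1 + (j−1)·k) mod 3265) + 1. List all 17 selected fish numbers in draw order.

Selection 1: 1785
Selection 2: 1785 + 147 = 1932
Selection 3: 1932 + 147 = 2079
Selection 4: 2079 + 147 = 2226
Selection 5: 2226 + 147 = 2373
Selection 6: 2373 + 147 = 2520
Selection 7: 2520 + 147 = 2667
Selection 8: 2667 + 147 = 2814
Selection 9: 2814 + 147 = 2961
Selection 10: 2961 + 147 = 3108
Selection 11: 3108 + 147 = 3255
Selection 12: 3255 + 147 = 3402 → 3402 − 3265 = 137
Selection 13: 137 + 147 = 284
Selection 14: 284 + 147 = 431
Selection 15: 431 + 147 = 578
Selection 16: 578 + 147 = 725
Selection 17: 725 + 147 = 872

1785, 1932, 2079, 2226, 2373, 2520, 2667, 2814, 2961, 3108, 3255, 137, 284, 431, 578, 725, 872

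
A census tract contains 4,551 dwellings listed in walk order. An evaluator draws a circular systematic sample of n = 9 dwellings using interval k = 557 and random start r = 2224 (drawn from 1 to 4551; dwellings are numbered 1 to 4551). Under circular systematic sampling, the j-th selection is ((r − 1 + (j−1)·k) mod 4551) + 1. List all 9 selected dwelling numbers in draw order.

2224, 2781, 3338, 3895, 4452, 458, 1015, 1572, 2129

Selection 1: 2224
Selection 2: 2224 + 557 = 2781
Selection 3: 2781 + 557 = 3338
Selection 4: 3338 + 557 = 3895
Selection 5: 3895 + 557 = 4452
Selection 6: 4452 + 557 = 5009 → 5009 − 4551 = 458
Selection 7: 458 + 557 = 1015
Selection 8: 1015 + 557 = 1572
Selection 9: 1572 + 557 = 2129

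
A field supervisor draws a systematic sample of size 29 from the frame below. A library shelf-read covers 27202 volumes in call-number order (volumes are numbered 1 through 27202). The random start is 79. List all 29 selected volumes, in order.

k = N/n = 27202/29 = 938
volume 1: 79
volume 2: 79 + 938 = 1017
volume 3: 1017 + 938 = 1955
volume 4: 1955 + 938 = 2893
volume 5: 2893 + 938 = 3831
volume 6: 3831 + 938 = 4769
volume 7: 4769 + 938 = 5707
volume 8: 5707 + 938 = 6645
volume 9: 6645 + 938 = 7583
volume 10: 7583 + 938 = 8521
volume 11: 8521 + 938 = 9459
volume 12: 9459 + 938 = 10397
volume 13: 10397 + 938 = 11335
volume 14: 11335 + 938 = 12273
volume 15: 12273 + 938 = 13211
volume 16: 13211 + 938 = 14149
volume 17: 14149 + 938 = 15087
volume 18: 15087 + 938 = 16025
volume 19: 16025 + 938 = 16963
volume 20: 16963 + 938 = 17901
volume 21: 17901 + 938 = 18839
volume 22: 18839 + 938 = 19777
volume 23: 19777 + 938 = 20715
volume 24: 20715 + 938 = 21653
volume 25: 21653 + 938 = 22591
volume 26: 22591 + 938 = 23529
volume 27: 23529 + 938 = 24467
volume 28: 24467 + 938 = 25405
volume 29: 25405 + 938 = 26343

79, 1017, 1955, 2893, 3831, 4769, 5707, 6645, 7583, 8521, 9459, 10397, 11335, 12273, 13211, 14149, 15087, 16025, 16963, 17901, 18839, 19777, 20715, 21653, 22591, 23529, 24467, 25405, 26343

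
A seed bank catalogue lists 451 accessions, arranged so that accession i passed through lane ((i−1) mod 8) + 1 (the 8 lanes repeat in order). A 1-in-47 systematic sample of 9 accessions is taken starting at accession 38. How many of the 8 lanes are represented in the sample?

Consecutive selections differ by k = 47, so their lane numbers differ by 47 mod 8 = 7.
gcd(47, 8) = 1, so the sample visits 8/1 = 8 distinct residues mod 8.
Start 38 is lane 6; the lanes hit are 1, 2, 3, 4, 5, 6, 7, 8.

8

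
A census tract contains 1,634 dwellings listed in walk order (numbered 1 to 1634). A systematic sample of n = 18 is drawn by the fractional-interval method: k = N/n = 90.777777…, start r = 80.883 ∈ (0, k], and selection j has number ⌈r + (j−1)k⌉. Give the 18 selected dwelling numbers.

81, 172, 263, 354, 444, 535, 626, 717, 808, 898, 989, 1080, 1171, 1261, 1352, 1443, 1534, 1625

j=1: r + 0k = 80.883 → ⌈·⌉ = 81
j=2: r + 1k = 171.660777… → ⌈·⌉ = 172
j=3: r + 2k = 262.438555… → ⌈·⌉ = 263
j=4: r + 3k = 353.216333… → ⌈·⌉ = 354
j=5: r + 4k = 443.994111… → ⌈·⌉ = 444
j=6: r + 5k = 534.771888… → ⌈·⌉ = 535
j=7: r + 6k = 625.549666… → ⌈·⌉ = 626
j=8: r + 7k = 716.327444… → ⌈·⌉ = 717
j=9: r + 8k = 807.105222… → ⌈·⌉ = 808
j=10: r + 9k = 897.883 → ⌈·⌉ = 898
j=11: r + 10k = 988.660777… → ⌈·⌉ = 989
j=12: r + 11k = 1079.438555… → ⌈·⌉ = 1080
j=13: r + 12k = 1170.216333… → ⌈·⌉ = 1171
j=14: r + 13k = 1260.994111… → ⌈·⌉ = 1261
j=15: r + 14k = 1351.771888… → ⌈·⌉ = 1352
j=16: r + 15k = 1442.549666… → ⌈·⌉ = 1443
j=17: r + 16k = 1533.327444… → ⌈·⌉ = 1534
j=18: r + 17k = 1624.105222… → ⌈·⌉ = 1625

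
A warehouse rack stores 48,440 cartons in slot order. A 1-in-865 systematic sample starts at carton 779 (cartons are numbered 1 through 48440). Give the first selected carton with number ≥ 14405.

k = 865
Steps past start: ⌈(14405 − 779)/865⌉ = ⌈13626/865⌉ = 16
Selected carton: 779 + 16×865 = 14619

14619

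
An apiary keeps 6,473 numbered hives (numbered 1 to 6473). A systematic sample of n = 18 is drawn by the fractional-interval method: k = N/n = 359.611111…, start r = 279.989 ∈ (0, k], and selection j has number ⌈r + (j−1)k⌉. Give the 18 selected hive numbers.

280, 640, 1000, 1359, 1719, 2079, 2438, 2798, 3157, 3517, 3877, 4236, 4596, 4955, 5315, 5675, 6034, 6394

j=1: r + 0k = 279.989 → ⌈·⌉ = 280
j=2: r + 1k = 639.600111… → ⌈·⌉ = 640
j=3: r + 2k = 999.211222… → ⌈·⌉ = 1000
j=4: r + 3k = 1358.822333… → ⌈·⌉ = 1359
j=5: r + 4k = 1718.433444… → ⌈·⌉ = 1719
j=6: r + 5k = 2078.044555… → ⌈·⌉ = 2079
j=7: r + 6k = 2437.655666… → ⌈·⌉ = 2438
j=8: r + 7k = 2797.266777… → ⌈·⌉ = 2798
j=9: r + 8k = 3156.877888… → ⌈·⌉ = 3157
j=10: r + 9k = 3516.489 → ⌈·⌉ = 3517
j=11: r + 10k = 3876.100111… → ⌈·⌉ = 3877
j=12: r + 11k = 4235.711222… → ⌈·⌉ = 4236
j=13: r + 12k = 4595.322333… → ⌈·⌉ = 4596
j=14: r + 13k = 4954.933444… → ⌈·⌉ = 4955
j=15: r + 14k = 5314.544555… → ⌈·⌉ = 5315
j=16: r + 15k = 5674.155666… → ⌈·⌉ = 5675
j=17: r + 16k = 6033.766777… → ⌈·⌉ = 6034
j=18: r + 17k = 6393.377888… → ⌈·⌉ = 6394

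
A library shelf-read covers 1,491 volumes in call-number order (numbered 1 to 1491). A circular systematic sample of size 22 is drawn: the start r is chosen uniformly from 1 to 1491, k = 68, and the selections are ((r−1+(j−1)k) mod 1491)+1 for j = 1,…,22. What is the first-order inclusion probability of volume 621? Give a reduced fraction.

For each position j, as r ranges over 1…1491 the j-th selection hits every volume exactly once, so volume 621 is selected for exactly 22 of the 1491 starts.
Inclusion probability = 22/1491.

22/1491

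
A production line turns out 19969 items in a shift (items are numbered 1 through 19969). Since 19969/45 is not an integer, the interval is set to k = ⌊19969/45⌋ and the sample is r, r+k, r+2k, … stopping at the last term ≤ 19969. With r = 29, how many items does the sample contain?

46

k = ⌊19969/45⌋ = 443
Achieved size = ⌊(19969 − 29)/443⌋ + 1 = ⌊19940/443⌋ + 1 = 45 + 1 = 46
(last selection: 29 + 45×443 = 19964 ≤ 19969; next would be 20407 > 19969)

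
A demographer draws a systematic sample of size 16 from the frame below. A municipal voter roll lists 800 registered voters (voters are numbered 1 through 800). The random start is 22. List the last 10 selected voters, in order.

k = N/n = 800/16 = 50
7th selection = 22 + 6×50 = 322
8th: 322 + 50 = 372
9th: 372 + 50 = 422
10th: 422 + 50 = 472
11th: 472 + 50 = 522
12th: 522 + 50 = 572
13th: 572 + 50 = 622
14th: 622 + 50 = 672
15th: 672 + 50 = 722
16th: 722 + 50 = 772

322, 372, 422, 472, 522, 572, 622, 672, 722, 772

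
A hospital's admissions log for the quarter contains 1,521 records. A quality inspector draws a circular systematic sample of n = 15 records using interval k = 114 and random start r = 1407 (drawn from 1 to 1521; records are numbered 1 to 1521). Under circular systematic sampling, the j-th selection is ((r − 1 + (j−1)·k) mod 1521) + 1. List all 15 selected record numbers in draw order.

1407, 1521, 114, 228, 342, 456, 570, 684, 798, 912, 1026, 1140, 1254, 1368, 1482

Selection 1: 1407
Selection 2: 1407 + 114 = 1521
Selection 3: 1521 + 114 = 1635 → 1635 − 1521 = 114
Selection 4: 114 + 114 = 228
Selection 5: 228 + 114 = 342
Selection 6: 342 + 114 = 456
Selection 7: 456 + 114 = 570
Selection 8: 570 + 114 = 684
Selection 9: 684 + 114 = 798
Selection 10: 798 + 114 = 912
Selection 11: 912 + 114 = 1026
Selection 12: 1026 + 114 = 1140
Selection 13: 1140 + 114 = 1254
Selection 14: 1254 + 114 = 1368
Selection 15: 1368 + 114 = 1482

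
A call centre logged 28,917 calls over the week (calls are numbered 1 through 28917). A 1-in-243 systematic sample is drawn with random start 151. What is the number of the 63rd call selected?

k = 243
63rd selection = r + (63−1)·k = 151 + 62×243 = 151 + 15066 = 15217

15217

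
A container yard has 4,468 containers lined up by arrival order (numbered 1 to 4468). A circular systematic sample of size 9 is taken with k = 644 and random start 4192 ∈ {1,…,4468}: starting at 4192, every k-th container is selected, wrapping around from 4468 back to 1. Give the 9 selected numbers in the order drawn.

4192, 368, 1012, 1656, 2300, 2944, 3588, 4232, 408

Selection 1: 4192
Selection 2: 4192 + 644 = 4836 → 4836 − 4468 = 368
Selection 3: 368 + 644 = 1012
Selection 4: 1012 + 644 = 1656
Selection 5: 1656 + 644 = 2300
Selection 6: 2300 + 644 = 2944
Selection 7: 2944 + 644 = 3588
Selection 8: 3588 + 644 = 4232
Selection 9: 4232 + 644 = 4876 → 4876 − 4468 = 408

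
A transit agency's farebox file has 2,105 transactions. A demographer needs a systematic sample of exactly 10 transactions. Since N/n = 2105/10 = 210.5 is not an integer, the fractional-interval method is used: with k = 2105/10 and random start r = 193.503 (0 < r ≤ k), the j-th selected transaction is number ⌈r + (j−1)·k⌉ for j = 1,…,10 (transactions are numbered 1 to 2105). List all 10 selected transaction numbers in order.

194, 405, 615, 826, 1036, 1247, 1457, 1668, 1878, 2089

j=1: r + 0k = 193.503 → ⌈·⌉ = 194
j=2: r + 1k = 404.003 → ⌈·⌉ = 405
j=3: r + 2k = 614.503 → ⌈·⌉ = 615
j=4: r + 3k = 825.003 → ⌈·⌉ = 826
j=5: r + 4k = 1035.503 → ⌈·⌉ = 1036
j=6: r + 5k = 1246.003 → ⌈·⌉ = 1247
j=7: r + 6k = 1456.503 → ⌈·⌉ = 1457
j=8: r + 7k = 1667.003 → ⌈·⌉ = 1668
j=9: r + 8k = 1877.503 → ⌈·⌉ = 1878
j=10: r + 9k = 2088.003 → ⌈·⌉ = 2089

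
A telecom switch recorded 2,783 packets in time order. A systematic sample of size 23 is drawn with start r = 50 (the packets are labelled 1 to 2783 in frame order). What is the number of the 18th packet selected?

2107

k = 2783/23 = 121
18th selection = r + (18−1)·k = 50 + 17×121 = 50 + 2057 = 2107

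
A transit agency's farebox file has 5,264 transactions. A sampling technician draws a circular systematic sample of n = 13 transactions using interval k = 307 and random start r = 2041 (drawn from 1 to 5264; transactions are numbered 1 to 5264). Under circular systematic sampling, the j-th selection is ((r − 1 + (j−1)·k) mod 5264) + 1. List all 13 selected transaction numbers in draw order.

Selection 1: 2041
Selection 2: 2041 + 307 = 2348
Selection 3: 2348 + 307 = 2655
Selection 4: 2655 + 307 = 2962
Selection 5: 2962 + 307 = 3269
Selection 6: 3269 + 307 = 3576
Selection 7: 3576 + 307 = 3883
Selection 8: 3883 + 307 = 4190
Selection 9: 4190 + 307 = 4497
Selection 10: 4497 + 307 = 4804
Selection 11: 4804 + 307 = 5111
Selection 12: 5111 + 307 = 5418 → 5418 − 5264 = 154
Selection 13: 154 + 307 = 461

2041, 2348, 2655, 2962, 3269, 3576, 3883, 4190, 4497, 4804, 5111, 154, 461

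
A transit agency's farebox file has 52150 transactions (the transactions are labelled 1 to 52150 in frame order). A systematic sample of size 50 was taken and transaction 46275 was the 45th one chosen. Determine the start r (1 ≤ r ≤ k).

k = 52150/50 = 1043
r = 46275 − (45−1)×1043 = 46275 − 45892 = 383

383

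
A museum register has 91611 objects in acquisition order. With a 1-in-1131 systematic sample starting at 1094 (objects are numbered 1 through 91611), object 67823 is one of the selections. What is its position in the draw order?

60

k = 1131
position = (67823 − 1094)/1131 + 1 = 66729/1131 + 1 = 59 + 1 = 60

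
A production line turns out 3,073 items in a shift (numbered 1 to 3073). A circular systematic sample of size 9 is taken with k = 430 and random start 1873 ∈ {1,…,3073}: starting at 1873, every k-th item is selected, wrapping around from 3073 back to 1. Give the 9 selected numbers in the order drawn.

Selection 1: 1873
Selection 2: 1873 + 430 = 2303
Selection 3: 2303 + 430 = 2733
Selection 4: 2733 + 430 = 3163 → 3163 − 3073 = 90
Selection 5: 90 + 430 = 520
Selection 6: 520 + 430 = 950
Selection 7: 950 + 430 = 1380
Selection 8: 1380 + 430 = 1810
Selection 9: 1810 + 430 = 2240

1873, 2303, 2733, 90, 520, 950, 1380, 1810, 2240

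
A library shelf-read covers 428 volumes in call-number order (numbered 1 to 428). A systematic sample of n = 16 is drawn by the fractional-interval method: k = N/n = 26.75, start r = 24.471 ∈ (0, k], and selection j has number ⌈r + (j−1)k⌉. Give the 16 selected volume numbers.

j=1: r + 0k = 24.471 → ⌈·⌉ = 25
j=2: r + 1k = 51.221 → ⌈·⌉ = 52
j=3: r + 2k = 77.971 → ⌈·⌉ = 78
j=4: r + 3k = 104.721 → ⌈·⌉ = 105
j=5: r + 4k = 131.471 → ⌈·⌉ = 132
j=6: r + 5k = 158.221 → ⌈·⌉ = 159
j=7: r + 6k = 184.971 → ⌈·⌉ = 185
j=8: r + 7k = 211.721 → ⌈·⌉ = 212
j=9: r + 8k = 238.471 → ⌈·⌉ = 239
j=10: r + 9k = 265.221 → ⌈·⌉ = 266
j=11: r + 10k = 291.971 → ⌈·⌉ = 292
j=12: r + 11k = 318.721 → ⌈·⌉ = 319
j=13: r + 12k = 345.471 → ⌈·⌉ = 346
j=14: r + 13k = 372.221 → ⌈·⌉ = 373
j=15: r + 14k = 398.971 → ⌈·⌉ = 399
j=16: r + 15k = 425.721 → ⌈·⌉ = 426

25, 52, 78, 105, 132, 159, 185, 212, 239, 266, 292, 319, 346, 373, 399, 426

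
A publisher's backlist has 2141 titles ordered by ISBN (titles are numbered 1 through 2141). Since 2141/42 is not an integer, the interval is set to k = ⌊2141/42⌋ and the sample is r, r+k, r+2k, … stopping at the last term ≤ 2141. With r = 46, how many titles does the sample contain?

42

k = ⌊2141/42⌋ = 50
Achieved size = ⌊(2141 − 46)/50⌋ + 1 = ⌊2095/50⌋ + 1 = 41 + 1 = 42
(last selection: 46 + 41×50 = 2096 ≤ 2141; next would be 2146 > 2141)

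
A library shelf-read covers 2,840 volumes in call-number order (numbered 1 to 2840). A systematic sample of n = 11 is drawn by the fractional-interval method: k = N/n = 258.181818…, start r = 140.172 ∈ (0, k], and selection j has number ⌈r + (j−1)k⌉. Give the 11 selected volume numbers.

j=1: r + 0k = 140.172 → ⌈·⌉ = 141
j=2: r + 1k = 398.353818… → ⌈·⌉ = 399
j=3: r + 2k = 656.535636… → ⌈·⌉ = 657
j=4: r + 3k = 914.717454… → ⌈·⌉ = 915
j=5: r + 4k = 1172.899272… → ⌈·⌉ = 1173
j=6: r + 5k = 1431.081090… → ⌈·⌉ = 1432
j=7: r + 6k = 1689.262909… → ⌈·⌉ = 1690
j=8: r + 7k = 1947.444727… → ⌈·⌉ = 1948
j=9: r + 8k = 2205.626545… → ⌈·⌉ = 2206
j=10: r + 9k = 2463.808363… → ⌈·⌉ = 2464
j=11: r + 10k = 2721.990181… → ⌈·⌉ = 2722

141, 399, 657, 915, 1173, 1432, 1690, 1948, 2206, 2464, 2722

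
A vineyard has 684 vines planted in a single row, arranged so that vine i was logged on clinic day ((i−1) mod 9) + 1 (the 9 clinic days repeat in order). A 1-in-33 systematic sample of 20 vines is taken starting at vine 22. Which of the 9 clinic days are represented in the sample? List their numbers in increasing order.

Consecutive selections differ by k = 33, so their clinic day numbers differ by 33 mod 9 = 6.
gcd(33, 9) = 3, so the sample visits 9/3 = 3 distinct residues mod 9.
Start 22 is clinic day 4; the clinic days hit are 1, 4, 7.

1, 4, 7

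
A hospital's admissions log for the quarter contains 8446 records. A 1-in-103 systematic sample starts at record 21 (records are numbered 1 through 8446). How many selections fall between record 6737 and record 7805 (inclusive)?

10

k = 103
First selection ≥ 6737: 21 + ⌈(6737−21)/103⌉·103 = 21 + 66×103 = 6819
Last selection ≤ 7805: 21 + ⌊(7805−21)/103⌋·103 = 21 + 75×103 = 7746
Count = 75 − 66 + 1 = 10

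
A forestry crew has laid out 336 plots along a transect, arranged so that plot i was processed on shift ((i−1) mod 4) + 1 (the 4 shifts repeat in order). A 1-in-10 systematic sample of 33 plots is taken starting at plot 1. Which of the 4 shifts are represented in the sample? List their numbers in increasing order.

Consecutive selections differ by k = 10, so their shift numbers differ by 10 mod 4 = 2.
gcd(10, 4) = 2, so the sample visits 4/2 = 2 distinct residues mod 4.
Start 1 is shift 1; the shifts hit are 1, 3.

1, 3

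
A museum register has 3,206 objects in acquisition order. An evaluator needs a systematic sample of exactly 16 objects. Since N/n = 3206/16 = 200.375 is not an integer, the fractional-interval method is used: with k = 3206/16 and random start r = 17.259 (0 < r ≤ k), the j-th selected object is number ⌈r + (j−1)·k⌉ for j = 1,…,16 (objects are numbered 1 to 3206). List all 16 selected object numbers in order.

j=1: r + 0k = 17.259 → ⌈·⌉ = 18
j=2: r + 1k = 217.634 → ⌈·⌉ = 218
j=3: r + 2k = 418.009 → ⌈·⌉ = 419
j=4: r + 3k = 618.384 → ⌈·⌉ = 619
j=5: r + 4k = 818.759 → ⌈·⌉ = 819
j=6: r + 5k = 1019.134 → ⌈·⌉ = 1020
j=7: r + 6k = 1219.509 → ⌈·⌉ = 1220
j=8: r + 7k = 1419.884 → ⌈·⌉ = 1420
j=9: r + 8k = 1620.259 → ⌈·⌉ = 1621
j=10: r + 9k = 1820.634 → ⌈·⌉ = 1821
j=11: r + 10k = 2021.009 → ⌈·⌉ = 2022
j=12: r + 11k = 2221.384 → ⌈·⌉ = 2222
j=13: r + 12k = 2421.759 → ⌈·⌉ = 2422
j=14: r + 13k = 2622.134 → ⌈·⌉ = 2623
j=15: r + 14k = 2822.509 → ⌈·⌉ = 2823
j=16: r + 15k = 3022.884 → ⌈·⌉ = 3023

18, 218, 419, 619, 819, 1020, 1220, 1420, 1621, 1821, 2022, 2222, 2422, 2623, 2823, 3023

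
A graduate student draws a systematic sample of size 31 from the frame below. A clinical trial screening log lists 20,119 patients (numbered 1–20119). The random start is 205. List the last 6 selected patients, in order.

k = N/n = 20119/31 = 649
26th selection = 205 + 25×649 = 16430
27th: 16430 + 649 = 17079
28th: 17079 + 649 = 17728
29th: 17728 + 649 = 18377
30th: 18377 + 649 = 19026
31st: 19026 + 649 = 19675

16430, 17079, 17728, 18377, 19026, 19675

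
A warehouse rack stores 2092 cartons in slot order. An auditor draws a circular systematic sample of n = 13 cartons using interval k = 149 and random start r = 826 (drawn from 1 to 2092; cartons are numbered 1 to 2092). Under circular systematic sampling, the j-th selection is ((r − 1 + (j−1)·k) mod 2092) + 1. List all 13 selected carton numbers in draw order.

826, 975, 1124, 1273, 1422, 1571, 1720, 1869, 2018, 75, 224, 373, 522

Selection 1: 826
Selection 2: 826 + 149 = 975
Selection 3: 975 + 149 = 1124
Selection 4: 1124 + 149 = 1273
Selection 5: 1273 + 149 = 1422
Selection 6: 1422 + 149 = 1571
Selection 7: 1571 + 149 = 1720
Selection 8: 1720 + 149 = 1869
Selection 9: 1869 + 149 = 2018
Selection 10: 2018 + 149 = 2167 → 2167 − 2092 = 75
Selection 11: 75 + 149 = 224
Selection 12: 224 + 149 = 373
Selection 13: 373 + 149 = 522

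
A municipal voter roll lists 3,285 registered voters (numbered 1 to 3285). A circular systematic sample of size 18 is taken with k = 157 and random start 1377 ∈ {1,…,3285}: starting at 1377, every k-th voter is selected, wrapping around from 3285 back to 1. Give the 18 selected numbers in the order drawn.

Selection 1: 1377
Selection 2: 1377 + 157 = 1534
Selection 3: 1534 + 157 = 1691
Selection 4: 1691 + 157 = 1848
Selection 5: 1848 + 157 = 2005
Selection 6: 2005 + 157 = 2162
Selection 7: 2162 + 157 = 2319
Selection 8: 2319 + 157 = 2476
Selection 9: 2476 + 157 = 2633
Selection 10: 2633 + 157 = 2790
Selection 11: 2790 + 157 = 2947
Selection 12: 2947 + 157 = 3104
Selection 13: 3104 + 157 = 3261
Selection 14: 3261 + 157 = 3418 → 3418 − 3285 = 133
Selection 15: 133 + 157 = 290
Selection 16: 290 + 157 = 447
Selection 17: 447 + 157 = 604
Selection 18: 604 + 157 = 761

1377, 1534, 1691, 1848, 2005, 2162, 2319, 2476, 2633, 2790, 2947, 3104, 3261, 133, 290, 447, 604, 761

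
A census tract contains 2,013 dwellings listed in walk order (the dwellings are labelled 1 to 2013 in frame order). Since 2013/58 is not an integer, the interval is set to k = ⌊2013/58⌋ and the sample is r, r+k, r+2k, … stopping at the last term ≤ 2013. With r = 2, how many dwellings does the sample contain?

60

k = ⌊2013/58⌋ = 34
Achieved size = ⌊(2013 − 2)/34⌋ + 1 = ⌊2011/34⌋ + 1 = 59 + 1 = 60
(last selection: 2 + 59×34 = 2008 ≤ 2013; next would be 2042 > 2013)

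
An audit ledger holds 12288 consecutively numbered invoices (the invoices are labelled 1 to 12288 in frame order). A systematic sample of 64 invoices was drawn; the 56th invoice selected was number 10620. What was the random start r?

60

k = 12288/64 = 192
r = 10620 − (56−1)×192 = 10620 − 10560 = 60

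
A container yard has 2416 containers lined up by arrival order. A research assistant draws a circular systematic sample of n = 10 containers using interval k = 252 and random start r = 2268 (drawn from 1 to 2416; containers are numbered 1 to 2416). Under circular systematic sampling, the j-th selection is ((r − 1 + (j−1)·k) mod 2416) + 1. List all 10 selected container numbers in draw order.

Selection 1: 2268
Selection 2: 2268 + 252 = 2520 → 2520 − 2416 = 104
Selection 3: 104 + 252 = 356
Selection 4: 356 + 252 = 608
Selection 5: 608 + 252 = 860
Selection 6: 860 + 252 = 1112
Selection 7: 1112 + 252 = 1364
Selection 8: 1364 + 252 = 1616
Selection 9: 1616 + 252 = 1868
Selection 10: 1868 + 252 = 2120

2268, 104, 356, 608, 860, 1112, 1364, 1616, 1868, 2120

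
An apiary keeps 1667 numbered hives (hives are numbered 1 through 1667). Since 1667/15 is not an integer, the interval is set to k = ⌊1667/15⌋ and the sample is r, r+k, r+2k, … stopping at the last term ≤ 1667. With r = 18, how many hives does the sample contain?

k = ⌊1667/15⌋ = 111
Achieved size = ⌊(1667 − 18)/111⌋ + 1 = ⌊1649/111⌋ + 1 = 14 + 1 = 15
(last selection: 18 + 14×111 = 1572 ≤ 1667; next would be 1683 > 1667)

15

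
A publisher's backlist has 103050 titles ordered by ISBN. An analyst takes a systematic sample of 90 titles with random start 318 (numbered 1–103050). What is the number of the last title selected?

102223

k = 103050/90 = 1145
90th selection = r + (90−1)·k = 318 + 89×1145 = 318 + 101905 = 102223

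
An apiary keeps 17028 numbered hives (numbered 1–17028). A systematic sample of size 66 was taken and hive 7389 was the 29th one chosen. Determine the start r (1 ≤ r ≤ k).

k = 17028/66 = 258
r = 7389 − (29−1)×258 = 7389 − 7224 = 165

165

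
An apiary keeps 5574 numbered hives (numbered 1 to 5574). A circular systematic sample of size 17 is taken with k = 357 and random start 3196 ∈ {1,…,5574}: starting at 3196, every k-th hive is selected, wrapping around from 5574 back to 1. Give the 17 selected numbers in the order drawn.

3196, 3553, 3910, 4267, 4624, 4981, 5338, 121, 478, 835, 1192, 1549, 1906, 2263, 2620, 2977, 3334

Selection 1: 3196
Selection 2: 3196 + 357 = 3553
Selection 3: 3553 + 357 = 3910
Selection 4: 3910 + 357 = 4267
Selection 5: 4267 + 357 = 4624
Selection 6: 4624 + 357 = 4981
Selection 7: 4981 + 357 = 5338
Selection 8: 5338 + 357 = 5695 → 5695 − 5574 = 121
Selection 9: 121 + 357 = 478
Selection 10: 478 + 357 = 835
Selection 11: 835 + 357 = 1192
Selection 12: 1192 + 357 = 1549
Selection 13: 1549 + 357 = 1906
Selection 14: 1906 + 357 = 2263
Selection 15: 2263 + 357 = 2620
Selection 16: 2620 + 357 = 2977
Selection 17: 2977 + 357 = 3334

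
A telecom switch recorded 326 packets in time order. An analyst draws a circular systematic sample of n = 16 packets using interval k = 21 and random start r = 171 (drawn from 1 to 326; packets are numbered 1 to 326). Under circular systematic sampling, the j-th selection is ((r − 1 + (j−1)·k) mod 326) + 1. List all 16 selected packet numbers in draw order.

171, 192, 213, 234, 255, 276, 297, 318, 13, 34, 55, 76, 97, 118, 139, 160

Selection 1: 171
Selection 2: 171 + 21 = 192
Selection 3: 192 + 21 = 213
Selection 4: 213 + 21 = 234
Selection 5: 234 + 21 = 255
Selection 6: 255 + 21 = 276
Selection 7: 276 + 21 = 297
Selection 8: 297 + 21 = 318
Selection 9: 318 + 21 = 339 → 339 − 326 = 13
Selection 10: 13 + 21 = 34
Selection 11: 34 + 21 = 55
Selection 12: 55 + 21 = 76
Selection 13: 76 + 21 = 97
Selection 14: 97 + 21 = 118
Selection 15: 118 + 21 = 139
Selection 16: 139 + 21 = 160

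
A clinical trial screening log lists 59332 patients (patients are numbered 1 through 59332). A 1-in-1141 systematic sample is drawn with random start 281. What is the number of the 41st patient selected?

45921

k = 1141
41st selection = r + (41−1)·k = 281 + 40×1141 = 281 + 45640 = 45921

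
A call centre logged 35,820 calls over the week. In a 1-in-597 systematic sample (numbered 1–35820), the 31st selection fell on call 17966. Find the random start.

k = 597
r = 17966 − (31−1)×597 = 17966 − 17910 = 56

56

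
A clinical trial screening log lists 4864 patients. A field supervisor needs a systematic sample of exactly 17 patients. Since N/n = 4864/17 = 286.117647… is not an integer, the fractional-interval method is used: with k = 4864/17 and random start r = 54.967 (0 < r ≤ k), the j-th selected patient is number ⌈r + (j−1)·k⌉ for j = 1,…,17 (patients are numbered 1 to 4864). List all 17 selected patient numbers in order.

55, 342, 628, 914, 1200, 1486, 1772, 2058, 2344, 2631, 2917, 3203, 3489, 3775, 4061, 4347, 4633

j=1: r + 0k = 54.967 → ⌈·⌉ = 55
j=2: r + 1k = 341.084647… → ⌈·⌉ = 342
j=3: r + 2k = 627.202294… → ⌈·⌉ = 628
j=4: r + 3k = 913.319941… → ⌈·⌉ = 914
j=5: r + 4k = 1199.437588… → ⌈·⌉ = 1200
j=6: r + 5k = 1485.555235… → ⌈·⌉ = 1486
j=7: r + 6k = 1771.672882… → ⌈·⌉ = 1772
j=8: r + 7k = 2057.790529… → ⌈·⌉ = 2058
j=9: r + 8k = 2343.908176… → ⌈·⌉ = 2344
j=10: r + 9k = 2630.025823… → ⌈·⌉ = 2631
j=11: r + 10k = 2916.143470… → ⌈·⌉ = 2917
j=12: r + 11k = 3202.261117… → ⌈·⌉ = 3203
j=13: r + 12k = 3488.378764… → ⌈·⌉ = 3489
j=14: r + 13k = 3774.496411… → ⌈·⌉ = 3775
j=15: r + 14k = 4060.614058… → ⌈·⌉ = 4061
j=16: r + 15k = 4346.731705… → ⌈·⌉ = 4347
j=17: r + 16k = 4632.849352… → ⌈·⌉ = 4633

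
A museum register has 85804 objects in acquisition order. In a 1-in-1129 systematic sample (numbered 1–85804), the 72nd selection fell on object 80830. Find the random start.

k = 1129
r = 80830 − (72−1)×1129 = 80830 − 80159 = 671

671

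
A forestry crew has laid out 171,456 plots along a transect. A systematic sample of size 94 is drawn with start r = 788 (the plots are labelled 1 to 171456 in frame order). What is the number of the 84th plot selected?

k = 171456/94 = 1824
84th selection = r + (84−1)·k = 788 + 83×1824 = 788 + 151392 = 152180

152180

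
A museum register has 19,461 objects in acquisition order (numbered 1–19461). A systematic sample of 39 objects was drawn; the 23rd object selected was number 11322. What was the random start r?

k = 19461/39 = 499
r = 11322 − (23−1)×499 = 11322 − 10978 = 344

344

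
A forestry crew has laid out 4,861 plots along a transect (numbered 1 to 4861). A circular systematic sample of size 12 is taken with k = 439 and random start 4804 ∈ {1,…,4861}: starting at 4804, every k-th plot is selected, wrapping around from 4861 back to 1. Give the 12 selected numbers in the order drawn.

Selection 1: 4804
Selection 2: 4804 + 439 = 5243 → 5243 − 4861 = 382
Selection 3: 382 + 439 = 821
Selection 4: 821 + 439 = 1260
Selection 5: 1260 + 439 = 1699
Selection 6: 1699 + 439 = 2138
Selection 7: 2138 + 439 = 2577
Selection 8: 2577 + 439 = 3016
Selection 9: 3016 + 439 = 3455
Selection 10: 3455 + 439 = 3894
Selection 11: 3894 + 439 = 4333
Selection 12: 4333 + 439 = 4772

4804, 382, 821, 1260, 1699, 2138, 2577, 3016, 3455, 3894, 4333, 4772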